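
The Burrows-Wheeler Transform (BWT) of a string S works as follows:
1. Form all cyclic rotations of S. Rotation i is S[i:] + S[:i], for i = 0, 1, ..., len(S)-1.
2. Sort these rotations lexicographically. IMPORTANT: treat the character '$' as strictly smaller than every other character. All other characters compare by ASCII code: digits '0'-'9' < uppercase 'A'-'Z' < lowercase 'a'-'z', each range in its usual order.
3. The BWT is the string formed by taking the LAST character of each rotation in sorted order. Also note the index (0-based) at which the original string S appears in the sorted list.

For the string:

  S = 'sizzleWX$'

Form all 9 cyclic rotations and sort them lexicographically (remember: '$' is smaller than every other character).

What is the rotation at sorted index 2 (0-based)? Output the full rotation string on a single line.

All 9 rotations (rotation i = S[i:]+S[:i]):
  rot[0] = sizzleWX$
  rot[1] = izzleWX$s
  rot[2] = zzleWX$si
  rot[3] = zleWX$siz
  rot[4] = leWX$sizz
  rot[5] = eWX$sizzl
  rot[6] = WX$sizzle
  rot[7] = X$sizzleW
  rot[8] = $sizzleWX
Sorted (with $ < everything):
  sorted[0] = $sizzleWX
  sorted[1] = WX$sizzle
  sorted[2] = X$sizzleW
  sorted[3] = eWX$sizzl
  sorted[4] = izzleWX$s
  sorted[5] = leWX$sizz
  sorted[6] = sizzleWX$
  sorted[7] = zleWX$siz
  sorted[8] = zzleWX$si
sorted[2] = X$sizzleW

Answer: X$sizzleW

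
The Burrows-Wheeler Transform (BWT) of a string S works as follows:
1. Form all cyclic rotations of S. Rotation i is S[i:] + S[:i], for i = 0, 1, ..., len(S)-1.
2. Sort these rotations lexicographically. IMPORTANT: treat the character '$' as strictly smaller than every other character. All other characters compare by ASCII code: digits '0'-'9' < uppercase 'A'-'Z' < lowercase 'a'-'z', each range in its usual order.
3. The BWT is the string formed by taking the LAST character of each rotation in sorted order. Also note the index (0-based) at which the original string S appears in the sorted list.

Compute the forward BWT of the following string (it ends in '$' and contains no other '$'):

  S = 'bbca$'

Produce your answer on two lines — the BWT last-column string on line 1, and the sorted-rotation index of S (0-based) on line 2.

Answer: ac$bb
2

Derivation:
All 5 rotations (rotation i = S[i:]+S[:i]):
  rot[0] = bbca$
  rot[1] = bca$b
  rot[2] = ca$bb
  rot[3] = a$bbc
  rot[4] = $bbca
Sorted (with $ < everything):
  sorted[0] = $bbca  (last char: 'a')
  sorted[1] = a$bbc  (last char: 'c')
  sorted[2] = bbca$  (last char: '$')
  sorted[3] = bca$b  (last char: 'b')
  sorted[4] = ca$bb  (last char: 'b')
Last column: ac$bb
Original string S is at sorted index 2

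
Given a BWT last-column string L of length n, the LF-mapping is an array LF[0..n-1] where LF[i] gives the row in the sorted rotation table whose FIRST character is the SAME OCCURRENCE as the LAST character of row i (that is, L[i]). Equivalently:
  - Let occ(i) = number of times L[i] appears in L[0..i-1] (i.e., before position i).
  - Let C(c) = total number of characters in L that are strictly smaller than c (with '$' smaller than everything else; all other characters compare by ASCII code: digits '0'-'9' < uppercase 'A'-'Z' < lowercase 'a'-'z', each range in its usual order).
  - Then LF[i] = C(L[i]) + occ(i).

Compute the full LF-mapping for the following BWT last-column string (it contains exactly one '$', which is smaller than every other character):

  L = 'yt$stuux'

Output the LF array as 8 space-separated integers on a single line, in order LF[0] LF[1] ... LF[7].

Char counts: '$':1, 's':1, 't':2, 'u':2, 'x':1, 'y':1
C (first-col start): C('$')=0, C('s')=1, C('t')=2, C('u')=4, C('x')=6, C('y')=7
L[0]='y': occ=0, LF[0]=C('y')+0=7+0=7
L[1]='t': occ=0, LF[1]=C('t')+0=2+0=2
L[2]='$': occ=0, LF[2]=C('$')+0=0+0=0
L[3]='s': occ=0, LF[3]=C('s')+0=1+0=1
L[4]='t': occ=1, LF[4]=C('t')+1=2+1=3
L[5]='u': occ=0, LF[5]=C('u')+0=4+0=4
L[6]='u': occ=1, LF[6]=C('u')+1=4+1=5
L[7]='x': occ=0, LF[7]=C('x')+0=6+0=6

Answer: 7 2 0 1 3 4 5 6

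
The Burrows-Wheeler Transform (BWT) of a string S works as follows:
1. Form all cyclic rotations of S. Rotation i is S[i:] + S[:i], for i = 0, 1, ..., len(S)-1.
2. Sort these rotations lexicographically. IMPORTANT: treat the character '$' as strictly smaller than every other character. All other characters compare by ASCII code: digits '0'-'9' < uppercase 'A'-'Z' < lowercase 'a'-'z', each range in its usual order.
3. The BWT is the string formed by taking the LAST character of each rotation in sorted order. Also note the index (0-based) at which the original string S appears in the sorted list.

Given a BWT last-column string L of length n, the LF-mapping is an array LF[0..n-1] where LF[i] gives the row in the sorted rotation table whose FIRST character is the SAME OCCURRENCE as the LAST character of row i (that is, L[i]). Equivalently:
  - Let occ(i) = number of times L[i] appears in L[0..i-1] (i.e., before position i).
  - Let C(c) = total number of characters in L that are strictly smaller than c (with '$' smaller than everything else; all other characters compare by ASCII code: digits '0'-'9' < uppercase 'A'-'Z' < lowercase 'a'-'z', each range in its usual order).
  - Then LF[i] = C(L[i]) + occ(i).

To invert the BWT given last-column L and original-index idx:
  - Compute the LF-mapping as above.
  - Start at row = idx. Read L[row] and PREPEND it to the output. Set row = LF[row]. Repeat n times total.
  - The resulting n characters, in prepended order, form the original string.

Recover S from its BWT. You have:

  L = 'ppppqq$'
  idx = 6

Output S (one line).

LF mapping: 1 2 3 4 5 6 0
Walk LF starting at row 6, prepending L[row]:
  step 1: row=6, L[6]='$', prepend. Next row=LF[6]=0
  step 2: row=0, L[0]='p', prepend. Next row=LF[0]=1
  step 3: row=1, L[1]='p', prepend. Next row=LF[1]=2
  step 4: row=2, L[2]='p', prepend. Next row=LF[2]=3
  step 5: row=3, L[3]='p', prepend. Next row=LF[3]=4
  step 6: row=4, L[4]='q', prepend. Next row=LF[4]=5
  step 7: row=5, L[5]='q', prepend. Next row=LF[5]=6
Reversed output: qqpppp$

Answer: qqpppp$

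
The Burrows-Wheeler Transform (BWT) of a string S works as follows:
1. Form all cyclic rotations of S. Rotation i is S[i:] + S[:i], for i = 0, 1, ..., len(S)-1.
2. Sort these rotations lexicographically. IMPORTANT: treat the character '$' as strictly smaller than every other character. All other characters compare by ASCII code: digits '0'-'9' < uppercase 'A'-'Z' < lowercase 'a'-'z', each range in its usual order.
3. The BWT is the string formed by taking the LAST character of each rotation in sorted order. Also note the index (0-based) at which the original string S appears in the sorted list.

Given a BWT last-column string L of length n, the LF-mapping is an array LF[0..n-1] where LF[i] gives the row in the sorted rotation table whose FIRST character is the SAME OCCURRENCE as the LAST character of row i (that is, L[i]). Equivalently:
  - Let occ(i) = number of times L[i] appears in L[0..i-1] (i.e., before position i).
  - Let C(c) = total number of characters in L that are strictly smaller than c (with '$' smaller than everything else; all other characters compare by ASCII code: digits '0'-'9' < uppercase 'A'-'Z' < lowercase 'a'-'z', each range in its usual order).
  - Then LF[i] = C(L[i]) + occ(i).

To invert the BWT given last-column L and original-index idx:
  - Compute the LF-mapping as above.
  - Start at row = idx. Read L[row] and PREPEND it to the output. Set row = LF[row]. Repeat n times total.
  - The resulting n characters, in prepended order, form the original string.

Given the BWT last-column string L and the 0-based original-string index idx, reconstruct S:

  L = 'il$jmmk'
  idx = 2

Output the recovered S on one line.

Answer: jkmmli$

Derivation:
LF mapping: 1 4 0 2 5 6 3
Walk LF starting at row 2, prepending L[row]:
  step 1: row=2, L[2]='$', prepend. Next row=LF[2]=0
  step 2: row=0, L[0]='i', prepend. Next row=LF[0]=1
  step 3: row=1, L[1]='l', prepend. Next row=LF[1]=4
  step 4: row=4, L[4]='m', prepend. Next row=LF[4]=5
  step 5: row=5, L[5]='m', prepend. Next row=LF[5]=6
  step 6: row=6, L[6]='k', prepend. Next row=LF[6]=3
  step 7: row=3, L[3]='j', prepend. Next row=LF[3]=2
Reversed output: jkmmli$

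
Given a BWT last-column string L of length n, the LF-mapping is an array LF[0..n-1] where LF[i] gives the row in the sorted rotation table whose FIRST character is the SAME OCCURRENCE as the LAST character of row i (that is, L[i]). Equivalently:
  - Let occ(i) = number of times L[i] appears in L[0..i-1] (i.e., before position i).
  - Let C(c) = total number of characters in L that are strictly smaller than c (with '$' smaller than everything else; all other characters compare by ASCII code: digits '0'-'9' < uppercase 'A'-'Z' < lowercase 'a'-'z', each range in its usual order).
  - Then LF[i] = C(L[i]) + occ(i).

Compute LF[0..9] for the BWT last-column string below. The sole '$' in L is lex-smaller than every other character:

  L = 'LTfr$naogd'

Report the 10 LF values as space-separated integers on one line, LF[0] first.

Answer: 1 2 5 9 0 7 3 8 6 4

Derivation:
Char counts: '$':1, 'L':1, 'T':1, 'a':1, 'd':1, 'f':1, 'g':1, 'n':1, 'o':1, 'r':1
C (first-col start): C('$')=0, C('L')=1, C('T')=2, C('a')=3, C('d')=4, C('f')=5, C('g')=6, C('n')=7, C('o')=8, C('r')=9
L[0]='L': occ=0, LF[0]=C('L')+0=1+0=1
L[1]='T': occ=0, LF[1]=C('T')+0=2+0=2
L[2]='f': occ=0, LF[2]=C('f')+0=5+0=5
L[3]='r': occ=0, LF[3]=C('r')+0=9+0=9
L[4]='$': occ=0, LF[4]=C('$')+0=0+0=0
L[5]='n': occ=0, LF[5]=C('n')+0=7+0=7
L[6]='a': occ=0, LF[6]=C('a')+0=3+0=3
L[7]='o': occ=0, LF[7]=C('o')+0=8+0=8
L[8]='g': occ=0, LF[8]=C('g')+0=6+0=6
L[9]='d': occ=0, LF[9]=C('d')+0=4+0=4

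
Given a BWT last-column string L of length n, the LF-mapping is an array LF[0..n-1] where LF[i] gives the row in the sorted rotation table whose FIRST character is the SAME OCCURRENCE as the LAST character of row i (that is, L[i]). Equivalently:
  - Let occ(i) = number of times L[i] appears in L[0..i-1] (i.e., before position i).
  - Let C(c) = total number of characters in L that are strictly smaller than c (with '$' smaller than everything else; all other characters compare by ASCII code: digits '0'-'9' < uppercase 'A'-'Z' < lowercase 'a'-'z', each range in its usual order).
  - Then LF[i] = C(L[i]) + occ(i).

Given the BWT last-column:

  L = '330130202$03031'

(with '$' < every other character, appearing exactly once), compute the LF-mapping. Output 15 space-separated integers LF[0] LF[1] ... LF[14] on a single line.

Answer: 10 11 1 6 12 2 8 3 9 0 4 13 5 14 7

Derivation:
Char counts: '$':1, '0':5, '1':2, '2':2, '3':5
C (first-col start): C('$')=0, C('0')=1, C('1')=6, C('2')=8, C('3')=10
L[0]='3': occ=0, LF[0]=C('3')+0=10+0=10
L[1]='3': occ=1, LF[1]=C('3')+1=10+1=11
L[2]='0': occ=0, LF[2]=C('0')+0=1+0=1
L[3]='1': occ=0, LF[3]=C('1')+0=6+0=6
L[4]='3': occ=2, LF[4]=C('3')+2=10+2=12
L[5]='0': occ=1, LF[5]=C('0')+1=1+1=2
L[6]='2': occ=0, LF[6]=C('2')+0=8+0=8
L[7]='0': occ=2, LF[7]=C('0')+2=1+2=3
L[8]='2': occ=1, LF[8]=C('2')+1=8+1=9
L[9]='$': occ=0, LF[9]=C('$')+0=0+0=0
L[10]='0': occ=3, LF[10]=C('0')+3=1+3=4
L[11]='3': occ=3, LF[11]=C('3')+3=10+3=13
L[12]='0': occ=4, LF[12]=C('0')+4=1+4=5
L[13]='3': occ=4, LF[13]=C('3')+4=10+4=14
L[14]='1': occ=1, LF[14]=C('1')+1=6+1=7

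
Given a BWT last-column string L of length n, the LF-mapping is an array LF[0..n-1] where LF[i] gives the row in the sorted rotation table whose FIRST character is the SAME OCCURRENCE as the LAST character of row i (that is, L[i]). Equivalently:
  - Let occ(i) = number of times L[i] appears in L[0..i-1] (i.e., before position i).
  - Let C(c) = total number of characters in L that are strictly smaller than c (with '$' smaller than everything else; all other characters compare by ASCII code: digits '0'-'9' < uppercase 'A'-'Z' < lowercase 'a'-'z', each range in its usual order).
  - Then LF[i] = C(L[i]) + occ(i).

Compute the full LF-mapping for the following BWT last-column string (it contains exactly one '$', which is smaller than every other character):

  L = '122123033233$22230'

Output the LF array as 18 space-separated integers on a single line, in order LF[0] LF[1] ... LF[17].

Char counts: '$':1, '0':2, '1':2, '2':7, '3':6
C (first-col start): C('$')=0, C('0')=1, C('1')=3, C('2')=5, C('3')=12
L[0]='1': occ=0, LF[0]=C('1')+0=3+0=3
L[1]='2': occ=0, LF[1]=C('2')+0=5+0=5
L[2]='2': occ=1, LF[2]=C('2')+1=5+1=6
L[3]='1': occ=1, LF[3]=C('1')+1=3+1=4
L[4]='2': occ=2, LF[4]=C('2')+2=5+2=7
L[5]='3': occ=0, LF[5]=C('3')+0=12+0=12
L[6]='0': occ=0, LF[6]=C('0')+0=1+0=1
L[7]='3': occ=1, LF[7]=C('3')+1=12+1=13
L[8]='3': occ=2, LF[8]=C('3')+2=12+2=14
L[9]='2': occ=3, LF[9]=C('2')+3=5+3=8
L[10]='3': occ=3, LF[10]=C('3')+3=12+3=15
L[11]='3': occ=4, LF[11]=C('3')+4=12+4=16
L[12]='$': occ=0, LF[12]=C('$')+0=0+0=0
L[13]='2': occ=4, LF[13]=C('2')+4=5+4=9
L[14]='2': occ=5, LF[14]=C('2')+5=5+5=10
L[15]='2': occ=6, LF[15]=C('2')+6=5+6=11
L[16]='3': occ=5, LF[16]=C('3')+5=12+5=17
L[17]='0': occ=1, LF[17]=C('0')+1=1+1=2

Answer: 3 5 6 4 7 12 1 13 14 8 15 16 0 9 10 11 17 2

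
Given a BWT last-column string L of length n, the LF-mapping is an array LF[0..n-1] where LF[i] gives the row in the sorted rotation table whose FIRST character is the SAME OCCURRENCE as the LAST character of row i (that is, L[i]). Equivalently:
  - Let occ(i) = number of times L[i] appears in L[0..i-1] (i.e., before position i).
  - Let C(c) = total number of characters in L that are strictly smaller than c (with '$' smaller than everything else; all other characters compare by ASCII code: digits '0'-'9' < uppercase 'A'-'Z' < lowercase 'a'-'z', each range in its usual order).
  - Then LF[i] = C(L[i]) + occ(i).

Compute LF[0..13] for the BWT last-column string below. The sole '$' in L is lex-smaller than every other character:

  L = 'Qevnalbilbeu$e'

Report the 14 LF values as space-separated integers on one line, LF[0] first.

Char counts: '$':1, 'Q':1, 'a':1, 'b':2, 'e':3, 'i':1, 'l':2, 'n':1, 'u':1, 'v':1
C (first-col start): C('$')=0, C('Q')=1, C('a')=2, C('b')=3, C('e')=5, C('i')=8, C('l')=9, C('n')=11, C('u')=12, C('v')=13
L[0]='Q': occ=0, LF[0]=C('Q')+0=1+0=1
L[1]='e': occ=0, LF[1]=C('e')+0=5+0=5
L[2]='v': occ=0, LF[2]=C('v')+0=13+0=13
L[3]='n': occ=0, LF[3]=C('n')+0=11+0=11
L[4]='a': occ=0, LF[4]=C('a')+0=2+0=2
L[5]='l': occ=0, LF[5]=C('l')+0=9+0=9
L[6]='b': occ=0, LF[6]=C('b')+0=3+0=3
L[7]='i': occ=0, LF[7]=C('i')+0=8+0=8
L[8]='l': occ=1, LF[8]=C('l')+1=9+1=10
L[9]='b': occ=1, LF[9]=C('b')+1=3+1=4
L[10]='e': occ=1, LF[10]=C('e')+1=5+1=6
L[11]='u': occ=0, LF[11]=C('u')+0=12+0=12
L[12]='$': occ=0, LF[12]=C('$')+0=0+0=0
L[13]='e': occ=2, LF[13]=C('e')+2=5+2=7

Answer: 1 5 13 11 2 9 3 8 10 4 6 12 0 7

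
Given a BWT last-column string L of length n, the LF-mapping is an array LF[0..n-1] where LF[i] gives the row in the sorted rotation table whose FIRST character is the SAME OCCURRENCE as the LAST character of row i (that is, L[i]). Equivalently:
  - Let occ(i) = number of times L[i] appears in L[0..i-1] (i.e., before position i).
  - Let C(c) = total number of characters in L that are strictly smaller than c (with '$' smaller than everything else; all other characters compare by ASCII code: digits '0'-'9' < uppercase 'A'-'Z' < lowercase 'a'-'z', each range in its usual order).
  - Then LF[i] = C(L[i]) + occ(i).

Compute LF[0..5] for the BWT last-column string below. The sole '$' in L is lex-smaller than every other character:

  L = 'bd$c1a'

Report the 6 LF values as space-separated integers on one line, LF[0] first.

Char counts: '$':1, '1':1, 'a':1, 'b':1, 'c':1, 'd':1
C (first-col start): C('$')=0, C('1')=1, C('a')=2, C('b')=3, C('c')=4, C('d')=5
L[0]='b': occ=0, LF[0]=C('b')+0=3+0=3
L[1]='d': occ=0, LF[1]=C('d')+0=5+0=5
L[2]='$': occ=0, LF[2]=C('$')+0=0+0=0
L[3]='c': occ=0, LF[3]=C('c')+0=4+0=4
L[4]='1': occ=0, LF[4]=C('1')+0=1+0=1
L[5]='a': occ=0, LF[5]=C('a')+0=2+0=2

Answer: 3 5 0 4 1 2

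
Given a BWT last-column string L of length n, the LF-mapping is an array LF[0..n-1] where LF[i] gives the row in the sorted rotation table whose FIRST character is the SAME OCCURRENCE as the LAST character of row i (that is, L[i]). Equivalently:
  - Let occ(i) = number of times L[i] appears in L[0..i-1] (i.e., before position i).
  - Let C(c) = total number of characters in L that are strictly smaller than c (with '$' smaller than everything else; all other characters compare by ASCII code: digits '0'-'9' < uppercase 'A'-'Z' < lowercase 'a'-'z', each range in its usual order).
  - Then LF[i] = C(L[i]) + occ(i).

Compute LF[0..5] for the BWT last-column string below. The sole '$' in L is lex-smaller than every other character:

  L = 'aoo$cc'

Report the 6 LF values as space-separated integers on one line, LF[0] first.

Answer: 1 4 5 0 2 3

Derivation:
Char counts: '$':1, 'a':1, 'c':2, 'o':2
C (first-col start): C('$')=0, C('a')=1, C('c')=2, C('o')=4
L[0]='a': occ=0, LF[0]=C('a')+0=1+0=1
L[1]='o': occ=0, LF[1]=C('o')+0=4+0=4
L[2]='o': occ=1, LF[2]=C('o')+1=4+1=5
L[3]='$': occ=0, LF[3]=C('$')+0=0+0=0
L[4]='c': occ=0, LF[4]=C('c')+0=2+0=2
L[5]='c': occ=1, LF[5]=C('c')+1=2+1=3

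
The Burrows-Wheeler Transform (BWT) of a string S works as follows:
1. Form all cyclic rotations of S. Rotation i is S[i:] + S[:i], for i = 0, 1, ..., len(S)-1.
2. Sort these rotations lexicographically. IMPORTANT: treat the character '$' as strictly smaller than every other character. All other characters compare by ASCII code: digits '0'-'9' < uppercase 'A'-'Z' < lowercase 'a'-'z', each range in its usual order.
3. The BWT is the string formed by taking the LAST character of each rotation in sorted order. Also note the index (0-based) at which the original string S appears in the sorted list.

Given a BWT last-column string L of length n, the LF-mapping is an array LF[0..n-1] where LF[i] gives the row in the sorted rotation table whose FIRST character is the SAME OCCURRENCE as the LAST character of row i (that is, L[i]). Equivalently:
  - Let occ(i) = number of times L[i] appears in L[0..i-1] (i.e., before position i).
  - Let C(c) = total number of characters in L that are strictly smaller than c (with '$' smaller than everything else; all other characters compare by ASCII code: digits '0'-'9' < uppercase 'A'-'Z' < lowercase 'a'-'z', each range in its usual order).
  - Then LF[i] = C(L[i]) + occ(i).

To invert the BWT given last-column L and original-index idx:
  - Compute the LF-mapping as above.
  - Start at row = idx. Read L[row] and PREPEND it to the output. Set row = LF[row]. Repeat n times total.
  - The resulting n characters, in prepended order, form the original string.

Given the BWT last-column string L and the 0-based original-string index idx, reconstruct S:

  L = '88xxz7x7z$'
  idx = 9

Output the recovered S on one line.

Answer: zz87x7xx8$

Derivation:
LF mapping: 3 4 5 6 8 1 7 2 9 0
Walk LF starting at row 9, prepending L[row]:
  step 1: row=9, L[9]='$', prepend. Next row=LF[9]=0
  step 2: row=0, L[0]='8', prepend. Next row=LF[0]=3
  step 3: row=3, L[3]='x', prepend. Next row=LF[3]=6
  step 4: row=6, L[6]='x', prepend. Next row=LF[6]=7
  step 5: row=7, L[7]='7', prepend. Next row=LF[7]=2
  step 6: row=2, L[2]='x', prepend. Next row=LF[2]=5
  step 7: row=5, L[5]='7', prepend. Next row=LF[5]=1
  step 8: row=1, L[1]='8', prepend. Next row=LF[1]=4
  step 9: row=4, L[4]='z', prepend. Next row=LF[4]=8
  step 10: row=8, L[8]='z', prepend. Next row=LF[8]=9
Reversed output: zz87x7xx8$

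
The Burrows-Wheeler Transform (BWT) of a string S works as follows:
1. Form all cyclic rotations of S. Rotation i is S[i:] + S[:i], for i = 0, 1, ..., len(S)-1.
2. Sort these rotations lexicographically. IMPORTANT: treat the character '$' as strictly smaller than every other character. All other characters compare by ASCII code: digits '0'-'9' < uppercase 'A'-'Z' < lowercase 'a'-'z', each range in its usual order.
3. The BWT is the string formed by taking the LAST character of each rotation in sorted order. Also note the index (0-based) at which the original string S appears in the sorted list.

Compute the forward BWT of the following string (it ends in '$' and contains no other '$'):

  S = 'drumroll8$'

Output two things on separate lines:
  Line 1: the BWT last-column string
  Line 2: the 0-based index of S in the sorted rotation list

Answer: 8l$lourmdr
2

Derivation:
All 10 rotations (rotation i = S[i:]+S[:i]):
  rot[0] = drumroll8$
  rot[1] = rumroll8$d
  rot[2] = umroll8$dr
  rot[3] = mroll8$dru
  rot[4] = roll8$drum
  rot[5] = oll8$drumr
  rot[6] = ll8$drumro
  rot[7] = l8$drumrol
  rot[8] = 8$drumroll
  rot[9] = $drumroll8
Sorted (with $ < everything):
  sorted[0] = $drumroll8  (last char: '8')
  sorted[1] = 8$drumroll  (last char: 'l')
  sorted[2] = drumroll8$  (last char: '$')
  sorted[3] = l8$drumrol  (last char: 'l')
  sorted[4] = ll8$drumro  (last char: 'o')
  sorted[5] = mroll8$dru  (last char: 'u')
  sorted[6] = oll8$drumr  (last char: 'r')
  sorted[7] = roll8$drum  (last char: 'm')
  sorted[8] = rumroll8$d  (last char: 'd')
  sorted[9] = umroll8$dr  (last char: 'r')
Last column: 8l$lourmdr
Original string S is at sorted index 2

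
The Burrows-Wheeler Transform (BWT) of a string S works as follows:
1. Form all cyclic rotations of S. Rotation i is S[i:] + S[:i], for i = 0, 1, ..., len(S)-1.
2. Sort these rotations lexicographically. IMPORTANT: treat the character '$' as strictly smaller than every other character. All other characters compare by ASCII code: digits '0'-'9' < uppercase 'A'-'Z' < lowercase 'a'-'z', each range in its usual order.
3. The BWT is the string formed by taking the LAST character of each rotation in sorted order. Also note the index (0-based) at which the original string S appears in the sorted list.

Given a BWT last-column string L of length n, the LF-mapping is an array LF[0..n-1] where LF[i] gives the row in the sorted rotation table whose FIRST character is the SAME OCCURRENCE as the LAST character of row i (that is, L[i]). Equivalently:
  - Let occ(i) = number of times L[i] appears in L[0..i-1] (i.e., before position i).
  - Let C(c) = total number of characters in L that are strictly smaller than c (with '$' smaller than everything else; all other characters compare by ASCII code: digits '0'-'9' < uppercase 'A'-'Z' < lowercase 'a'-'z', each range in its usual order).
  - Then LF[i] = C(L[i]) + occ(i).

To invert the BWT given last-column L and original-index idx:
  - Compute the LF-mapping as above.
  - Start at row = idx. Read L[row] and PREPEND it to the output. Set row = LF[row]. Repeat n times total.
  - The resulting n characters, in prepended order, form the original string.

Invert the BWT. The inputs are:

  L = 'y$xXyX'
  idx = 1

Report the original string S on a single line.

LF mapping: 4 0 3 1 5 2
Walk LF starting at row 1, prepending L[row]:
  step 1: row=1, L[1]='$', prepend. Next row=LF[1]=0
  step 2: row=0, L[0]='y', prepend. Next row=LF[0]=4
  step 3: row=4, L[4]='y', prepend. Next row=LF[4]=5
  step 4: row=5, L[5]='X', prepend. Next row=LF[5]=2
  step 5: row=2, L[2]='x', prepend. Next row=LF[2]=3
  step 6: row=3, L[3]='X', prepend. Next row=LF[3]=1
Reversed output: XxXyy$

Answer: XxXyy$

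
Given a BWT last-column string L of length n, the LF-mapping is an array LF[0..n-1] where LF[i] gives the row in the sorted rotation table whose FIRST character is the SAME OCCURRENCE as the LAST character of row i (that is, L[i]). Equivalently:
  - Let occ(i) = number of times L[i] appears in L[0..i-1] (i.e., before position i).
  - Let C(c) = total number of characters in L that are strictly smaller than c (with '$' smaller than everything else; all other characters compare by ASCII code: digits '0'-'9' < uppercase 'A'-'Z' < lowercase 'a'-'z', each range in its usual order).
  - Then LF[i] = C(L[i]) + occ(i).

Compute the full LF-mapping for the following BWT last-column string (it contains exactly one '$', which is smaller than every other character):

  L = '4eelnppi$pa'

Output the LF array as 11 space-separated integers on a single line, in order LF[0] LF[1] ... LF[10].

Answer: 1 3 4 6 7 8 9 5 0 10 2

Derivation:
Char counts: '$':1, '4':1, 'a':1, 'e':2, 'i':1, 'l':1, 'n':1, 'p':3
C (first-col start): C('$')=0, C('4')=1, C('a')=2, C('e')=3, C('i')=5, C('l')=6, C('n')=7, C('p')=8
L[0]='4': occ=0, LF[0]=C('4')+0=1+0=1
L[1]='e': occ=0, LF[1]=C('e')+0=3+0=3
L[2]='e': occ=1, LF[2]=C('e')+1=3+1=4
L[3]='l': occ=0, LF[3]=C('l')+0=6+0=6
L[4]='n': occ=0, LF[4]=C('n')+0=7+0=7
L[5]='p': occ=0, LF[5]=C('p')+0=8+0=8
L[6]='p': occ=1, LF[6]=C('p')+1=8+1=9
L[7]='i': occ=0, LF[7]=C('i')+0=5+0=5
L[8]='$': occ=0, LF[8]=C('$')+0=0+0=0
L[9]='p': occ=2, LF[9]=C('p')+2=8+2=10
L[10]='a': occ=0, LF[10]=C('a')+0=2+0=2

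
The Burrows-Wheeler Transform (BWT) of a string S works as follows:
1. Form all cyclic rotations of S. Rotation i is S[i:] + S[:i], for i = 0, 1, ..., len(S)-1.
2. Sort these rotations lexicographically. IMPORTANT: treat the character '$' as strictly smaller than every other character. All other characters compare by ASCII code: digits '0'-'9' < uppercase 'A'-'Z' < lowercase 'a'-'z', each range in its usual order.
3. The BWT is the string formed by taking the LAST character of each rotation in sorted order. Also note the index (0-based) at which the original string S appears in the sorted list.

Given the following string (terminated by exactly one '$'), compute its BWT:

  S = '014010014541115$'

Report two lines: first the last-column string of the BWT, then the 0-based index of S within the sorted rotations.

All 16 rotations (rotation i = S[i:]+S[:i]):
  rot[0] = 014010014541115$
  rot[1] = 14010014541115$0
  rot[2] = 4010014541115$01
  rot[3] = 010014541115$014
  rot[4] = 10014541115$0140
  rot[5] = 0014541115$01401
  rot[6] = 014541115$014010
  rot[7] = 14541115$0140100
  rot[8] = 4541115$01401001
  rot[9] = 541115$014010014
  rot[10] = 41115$0140100145
  rot[11] = 1115$01401001454
  rot[12] = 115$014010014541
  rot[13] = 15$0140100145411
  rot[14] = 5$01401001454111
  rot[15] = $014010014541115
Sorted (with $ < everything):
  sorted[0] = $014010014541115  (last char: '5')
  sorted[1] = 0014541115$01401  (last char: '1')
  sorted[2] = 010014541115$014  (last char: '4')
  sorted[3] = 014010014541115$  (last char: '$')
  sorted[4] = 014541115$014010  (last char: '0')
  sorted[5] = 10014541115$0140  (last char: '0')
  sorted[6] = 1115$01401001454  (last char: '4')
  sorted[7] = 115$014010014541  (last char: '1')
  sorted[8] = 14010014541115$0  (last char: '0')
  sorted[9] = 14541115$0140100  (last char: '0')
  sorted[10] = 15$0140100145411  (last char: '1')
  sorted[11] = 4010014541115$01  (last char: '1')
  sorted[12] = 41115$0140100145  (last char: '5')
  sorted[13] = 4541115$01401001  (last char: '1')
  sorted[14] = 5$01401001454111  (last char: '1')
  sorted[15] = 541115$014010014  (last char: '4')
Last column: 514$004100115114
Original string S is at sorted index 3

Answer: 514$004100115114
3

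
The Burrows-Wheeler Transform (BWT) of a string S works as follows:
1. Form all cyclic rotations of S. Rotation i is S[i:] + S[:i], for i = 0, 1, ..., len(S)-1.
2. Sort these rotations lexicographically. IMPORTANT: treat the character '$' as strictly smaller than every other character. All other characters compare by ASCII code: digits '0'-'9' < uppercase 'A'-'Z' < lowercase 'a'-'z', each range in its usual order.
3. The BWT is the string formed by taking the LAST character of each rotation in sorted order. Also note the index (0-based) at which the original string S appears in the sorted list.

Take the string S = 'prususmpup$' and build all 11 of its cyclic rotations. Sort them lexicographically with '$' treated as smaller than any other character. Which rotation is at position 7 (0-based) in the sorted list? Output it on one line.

Answer: susmpup$pru

Derivation:
All 11 rotations (rotation i = S[i:]+S[:i]):
  rot[0] = prususmpup$
  rot[1] = rususmpup$p
  rot[2] = ususmpup$pr
  rot[3] = susmpup$pru
  rot[4] = usmpup$prus
  rot[5] = smpup$prusu
  rot[6] = mpup$prusus
  rot[7] = pup$prususm
  rot[8] = up$prususmp
  rot[9] = p$prususmpu
  rot[10] = $prususmpup
Sorted (with $ < everything):
  sorted[0] = $prususmpup
  sorted[1] = mpup$prusus
  sorted[2] = p$prususmpu
  sorted[3] = prususmpup$
  sorted[4] = pup$prususm
  sorted[5] = rususmpup$p
  sorted[6] = smpup$prusu
  sorted[7] = susmpup$pru
  sorted[8] = up$prususmp
  sorted[9] = usmpup$prus
  sorted[10] = ususmpup$pr
sorted[7] = susmpup$pru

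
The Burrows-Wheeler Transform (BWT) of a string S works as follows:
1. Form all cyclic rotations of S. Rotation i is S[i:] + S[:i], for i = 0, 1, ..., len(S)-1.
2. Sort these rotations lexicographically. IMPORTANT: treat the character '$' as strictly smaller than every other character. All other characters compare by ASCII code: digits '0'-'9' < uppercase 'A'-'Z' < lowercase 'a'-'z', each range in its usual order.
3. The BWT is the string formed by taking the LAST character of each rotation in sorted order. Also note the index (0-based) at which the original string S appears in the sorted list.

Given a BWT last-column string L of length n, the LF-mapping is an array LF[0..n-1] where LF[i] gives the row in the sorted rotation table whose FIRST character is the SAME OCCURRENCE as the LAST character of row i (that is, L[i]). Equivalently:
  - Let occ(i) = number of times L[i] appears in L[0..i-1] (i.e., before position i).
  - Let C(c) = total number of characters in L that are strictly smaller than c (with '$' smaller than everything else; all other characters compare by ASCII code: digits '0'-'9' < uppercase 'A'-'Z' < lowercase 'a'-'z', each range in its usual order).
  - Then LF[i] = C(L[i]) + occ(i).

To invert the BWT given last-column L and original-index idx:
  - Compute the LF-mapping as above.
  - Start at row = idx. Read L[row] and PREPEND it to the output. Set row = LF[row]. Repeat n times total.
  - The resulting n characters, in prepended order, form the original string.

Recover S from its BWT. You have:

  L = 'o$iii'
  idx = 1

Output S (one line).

Answer: iiio$

Derivation:
LF mapping: 4 0 1 2 3
Walk LF starting at row 1, prepending L[row]:
  step 1: row=1, L[1]='$', prepend. Next row=LF[1]=0
  step 2: row=0, L[0]='o', prepend. Next row=LF[0]=4
  step 3: row=4, L[4]='i', prepend. Next row=LF[4]=3
  step 4: row=3, L[3]='i', prepend. Next row=LF[3]=2
  step 5: row=2, L[2]='i', prepend. Next row=LF[2]=1
Reversed output: iiio$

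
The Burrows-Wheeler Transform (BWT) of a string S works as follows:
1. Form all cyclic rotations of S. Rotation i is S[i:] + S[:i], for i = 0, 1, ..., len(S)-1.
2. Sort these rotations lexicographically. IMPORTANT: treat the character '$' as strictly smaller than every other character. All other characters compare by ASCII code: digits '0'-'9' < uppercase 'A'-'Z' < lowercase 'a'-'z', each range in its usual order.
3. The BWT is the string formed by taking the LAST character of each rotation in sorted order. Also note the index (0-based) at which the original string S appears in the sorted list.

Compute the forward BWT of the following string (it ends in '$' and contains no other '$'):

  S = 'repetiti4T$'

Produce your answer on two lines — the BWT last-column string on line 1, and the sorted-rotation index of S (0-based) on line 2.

Answer: Ti4rptte$ie
8

Derivation:
All 11 rotations (rotation i = S[i:]+S[:i]):
  rot[0] = repetiti4T$
  rot[1] = epetiti4T$r
  rot[2] = petiti4T$re
  rot[3] = etiti4T$rep
  rot[4] = titi4T$repe
  rot[5] = iti4T$repet
  rot[6] = ti4T$repeti
  rot[7] = i4T$repetit
  rot[8] = 4T$repetiti
  rot[9] = T$repetiti4
  rot[10] = $repetiti4T
Sorted (with $ < everything):
  sorted[0] = $repetiti4T  (last char: 'T')
  sorted[1] = 4T$repetiti  (last char: 'i')
  sorted[2] = T$repetiti4  (last char: '4')
  sorted[3] = epetiti4T$r  (last char: 'r')
  sorted[4] = etiti4T$rep  (last char: 'p')
  sorted[5] = i4T$repetit  (last char: 't')
  sorted[6] = iti4T$repet  (last char: 't')
  sorted[7] = petiti4T$re  (last char: 'e')
  sorted[8] = repetiti4T$  (last char: '$')
  sorted[9] = ti4T$repeti  (last char: 'i')
  sorted[10] = titi4T$repe  (last char: 'e')
Last column: Ti4rptte$ie
Original string S is at sorted index 8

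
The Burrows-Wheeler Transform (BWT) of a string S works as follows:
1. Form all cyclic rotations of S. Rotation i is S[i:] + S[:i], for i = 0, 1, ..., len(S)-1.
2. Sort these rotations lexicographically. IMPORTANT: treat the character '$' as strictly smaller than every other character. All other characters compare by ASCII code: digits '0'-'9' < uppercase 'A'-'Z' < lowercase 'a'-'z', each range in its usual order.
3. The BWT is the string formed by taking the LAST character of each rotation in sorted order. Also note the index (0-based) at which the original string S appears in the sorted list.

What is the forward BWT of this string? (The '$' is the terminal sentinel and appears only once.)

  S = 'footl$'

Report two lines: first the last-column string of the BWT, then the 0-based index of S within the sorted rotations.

Answer: l$tfoo
1

Derivation:
All 6 rotations (rotation i = S[i:]+S[:i]):
  rot[0] = footl$
  rot[1] = ootl$f
  rot[2] = otl$fo
  rot[3] = tl$foo
  rot[4] = l$foot
  rot[5] = $footl
Sorted (with $ < everything):
  sorted[0] = $footl  (last char: 'l')
  sorted[1] = footl$  (last char: '$')
  sorted[2] = l$foot  (last char: 't')
  sorted[3] = ootl$f  (last char: 'f')
  sorted[4] = otl$fo  (last char: 'o')
  sorted[5] = tl$foo  (last char: 'o')
Last column: l$tfoo
Original string S is at sorted index 1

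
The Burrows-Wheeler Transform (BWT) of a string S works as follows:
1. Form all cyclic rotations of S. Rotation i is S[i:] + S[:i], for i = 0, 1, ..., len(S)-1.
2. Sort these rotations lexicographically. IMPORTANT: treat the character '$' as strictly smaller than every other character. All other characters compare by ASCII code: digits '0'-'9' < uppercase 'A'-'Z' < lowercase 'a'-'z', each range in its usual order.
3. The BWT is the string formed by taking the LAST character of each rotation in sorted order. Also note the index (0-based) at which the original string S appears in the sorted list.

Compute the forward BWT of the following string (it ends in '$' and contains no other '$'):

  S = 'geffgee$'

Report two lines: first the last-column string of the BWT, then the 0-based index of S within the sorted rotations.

Answer: eeggeff$
7

Derivation:
All 8 rotations (rotation i = S[i:]+S[:i]):
  rot[0] = geffgee$
  rot[1] = effgee$g
  rot[2] = ffgee$ge
  rot[3] = fgee$gef
  rot[4] = gee$geff
  rot[5] = ee$geffg
  rot[6] = e$geffge
  rot[7] = $geffgee
Sorted (with $ < everything):
  sorted[0] = $geffgee  (last char: 'e')
  sorted[1] = e$geffge  (last char: 'e')
  sorted[2] = ee$geffg  (last char: 'g')
  sorted[3] = effgee$g  (last char: 'g')
  sorted[4] = ffgee$ge  (last char: 'e')
  sorted[5] = fgee$gef  (last char: 'f')
  sorted[6] = gee$geff  (last char: 'f')
  sorted[7] = geffgee$  (last char: '$')
Last column: eeggeff$
Original string S is at sorted index 7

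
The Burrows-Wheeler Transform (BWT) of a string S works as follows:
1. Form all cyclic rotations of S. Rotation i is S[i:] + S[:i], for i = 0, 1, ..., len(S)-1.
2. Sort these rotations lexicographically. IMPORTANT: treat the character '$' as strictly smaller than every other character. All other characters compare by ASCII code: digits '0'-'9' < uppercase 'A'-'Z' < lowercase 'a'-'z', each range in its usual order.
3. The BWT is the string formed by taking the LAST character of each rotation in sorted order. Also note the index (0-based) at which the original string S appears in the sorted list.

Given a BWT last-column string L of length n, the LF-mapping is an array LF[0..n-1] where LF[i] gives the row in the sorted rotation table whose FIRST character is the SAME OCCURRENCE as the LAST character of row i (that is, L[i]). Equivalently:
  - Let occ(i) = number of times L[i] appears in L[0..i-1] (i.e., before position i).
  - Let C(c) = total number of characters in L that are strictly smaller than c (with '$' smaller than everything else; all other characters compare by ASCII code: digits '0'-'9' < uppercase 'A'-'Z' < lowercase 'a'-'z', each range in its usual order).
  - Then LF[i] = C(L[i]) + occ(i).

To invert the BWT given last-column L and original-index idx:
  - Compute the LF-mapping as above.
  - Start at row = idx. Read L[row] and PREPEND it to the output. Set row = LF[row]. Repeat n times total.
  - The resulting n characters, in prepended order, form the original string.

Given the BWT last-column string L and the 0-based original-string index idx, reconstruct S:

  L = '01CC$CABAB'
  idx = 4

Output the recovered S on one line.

LF mapping: 1 2 7 8 0 9 3 5 4 6
Walk LF starting at row 4, prepending L[row]:
  step 1: row=4, L[4]='$', prepend. Next row=LF[4]=0
  step 2: row=0, L[0]='0', prepend. Next row=LF[0]=1
  step 3: row=1, L[1]='1', prepend. Next row=LF[1]=2
  step 4: row=2, L[2]='C', prepend. Next row=LF[2]=7
  step 5: row=7, L[7]='B', prepend. Next row=LF[7]=5
  step 6: row=5, L[5]='C', prepend. Next row=LF[5]=9
  step 7: row=9, L[9]='B', prepend. Next row=LF[9]=6
  step 8: row=6, L[6]='A', prepend. Next row=LF[6]=3
  step 9: row=3, L[3]='C', prepend. Next row=LF[3]=8
  step 10: row=8, L[8]='A', prepend. Next row=LF[8]=4
Reversed output: ACABCBC10$

Answer: ACABCBC10$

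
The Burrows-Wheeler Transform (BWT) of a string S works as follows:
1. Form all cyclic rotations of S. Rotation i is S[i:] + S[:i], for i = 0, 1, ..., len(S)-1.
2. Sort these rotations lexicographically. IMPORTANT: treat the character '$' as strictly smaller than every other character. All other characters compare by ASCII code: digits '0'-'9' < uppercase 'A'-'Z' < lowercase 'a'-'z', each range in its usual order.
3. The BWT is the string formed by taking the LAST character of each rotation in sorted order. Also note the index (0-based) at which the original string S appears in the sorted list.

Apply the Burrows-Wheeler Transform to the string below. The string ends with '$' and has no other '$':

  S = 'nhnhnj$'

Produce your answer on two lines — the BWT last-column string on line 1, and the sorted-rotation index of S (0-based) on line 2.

Answer: jnnn$hh
4

Derivation:
All 7 rotations (rotation i = S[i:]+S[:i]):
  rot[0] = nhnhnj$
  rot[1] = hnhnj$n
  rot[2] = nhnj$nh
  rot[3] = hnj$nhn
  rot[4] = nj$nhnh
  rot[5] = j$nhnhn
  rot[6] = $nhnhnj
Sorted (with $ < everything):
  sorted[0] = $nhnhnj  (last char: 'j')
  sorted[1] = hnhnj$n  (last char: 'n')
  sorted[2] = hnj$nhn  (last char: 'n')
  sorted[3] = j$nhnhn  (last char: 'n')
  sorted[4] = nhnhnj$  (last char: '$')
  sorted[5] = nhnj$nh  (last char: 'h')
  sorted[6] = nj$nhnh  (last char: 'h')
Last column: jnnn$hh
Original string S is at sorted index 4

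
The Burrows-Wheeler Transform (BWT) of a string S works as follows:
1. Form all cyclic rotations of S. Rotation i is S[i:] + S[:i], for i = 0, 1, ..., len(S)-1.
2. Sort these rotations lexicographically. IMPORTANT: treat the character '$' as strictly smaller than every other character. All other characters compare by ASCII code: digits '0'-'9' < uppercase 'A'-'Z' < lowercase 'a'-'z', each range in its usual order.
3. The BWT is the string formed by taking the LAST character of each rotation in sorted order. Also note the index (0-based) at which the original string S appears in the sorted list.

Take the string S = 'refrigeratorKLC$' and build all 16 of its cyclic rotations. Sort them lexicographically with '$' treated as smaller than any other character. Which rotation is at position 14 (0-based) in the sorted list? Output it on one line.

Answer: rigeratorKLC$ref

Derivation:
All 16 rotations (rotation i = S[i:]+S[:i]):
  rot[0] = refrigeratorKLC$
  rot[1] = efrigeratorKLC$r
  rot[2] = frigeratorKLC$re
  rot[3] = rigeratorKLC$ref
  rot[4] = igeratorKLC$refr
  rot[5] = geratorKLC$refri
  rot[6] = eratorKLC$refrig
  rot[7] = ratorKLC$refrige
  rot[8] = atorKLC$refriger
  rot[9] = torKLC$refrigera
  rot[10] = orKLC$refrigerat
  rot[11] = rKLC$refrigerato
  rot[12] = KLC$refrigerator
  rot[13] = LC$refrigeratorK
  rot[14] = C$refrigeratorKL
  rot[15] = $refrigeratorKLC
Sorted (with $ < everything):
  sorted[0] = $refrigeratorKLC
  sorted[1] = C$refrigeratorKL
  sorted[2] = KLC$refrigerator
  sorted[3] = LC$refrigeratorK
  sorted[4] = atorKLC$refriger
  sorted[5] = efrigeratorKLC$r
  sorted[6] = eratorKLC$refrig
  sorted[7] = frigeratorKLC$re
  sorted[8] = geratorKLC$refri
  sorted[9] = igeratorKLC$refr
  sorted[10] = orKLC$refrigerat
  sorted[11] = rKLC$refrigerato
  sorted[12] = ratorKLC$refrige
  sorted[13] = refrigeratorKLC$
  sorted[14] = rigeratorKLC$ref
  sorted[15] = torKLC$refrigera
sorted[14] = rigeratorKLC$ref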